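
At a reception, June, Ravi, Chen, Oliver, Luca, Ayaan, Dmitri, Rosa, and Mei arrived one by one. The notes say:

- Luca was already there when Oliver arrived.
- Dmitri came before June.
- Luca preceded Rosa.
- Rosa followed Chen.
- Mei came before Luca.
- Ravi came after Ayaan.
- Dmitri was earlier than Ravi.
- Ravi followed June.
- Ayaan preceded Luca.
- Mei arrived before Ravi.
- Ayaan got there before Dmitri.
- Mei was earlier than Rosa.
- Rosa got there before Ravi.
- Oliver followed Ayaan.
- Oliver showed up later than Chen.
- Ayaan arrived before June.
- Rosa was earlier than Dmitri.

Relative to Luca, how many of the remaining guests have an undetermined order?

Forced before Luca: Ayaan and Mei; forced after Luca: Dmitri, June, Oliver, Ravi, and Rosa.
That leaves Chen with no forced order relative to Luca — 1.

1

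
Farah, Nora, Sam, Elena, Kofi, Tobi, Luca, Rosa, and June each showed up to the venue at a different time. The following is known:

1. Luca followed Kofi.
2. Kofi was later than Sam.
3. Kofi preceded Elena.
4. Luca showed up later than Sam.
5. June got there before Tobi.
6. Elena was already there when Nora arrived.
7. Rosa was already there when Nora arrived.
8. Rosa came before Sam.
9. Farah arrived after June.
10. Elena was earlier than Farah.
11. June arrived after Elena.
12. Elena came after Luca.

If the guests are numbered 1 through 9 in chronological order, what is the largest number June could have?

7

June must come before Farah and Tobi — 2 guests forced after them.
Everything else can be placed before June in some valid order, so June can sit as late as position 9 − 2 = 7.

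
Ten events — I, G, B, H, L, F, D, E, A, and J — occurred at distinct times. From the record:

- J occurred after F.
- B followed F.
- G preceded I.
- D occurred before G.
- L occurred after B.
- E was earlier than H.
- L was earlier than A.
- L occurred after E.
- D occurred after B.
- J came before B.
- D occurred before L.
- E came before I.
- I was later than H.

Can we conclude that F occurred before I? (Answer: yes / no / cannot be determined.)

Chain the constraints: F → B → D → G → I. Each link is directly stated, so F comes before I.

yes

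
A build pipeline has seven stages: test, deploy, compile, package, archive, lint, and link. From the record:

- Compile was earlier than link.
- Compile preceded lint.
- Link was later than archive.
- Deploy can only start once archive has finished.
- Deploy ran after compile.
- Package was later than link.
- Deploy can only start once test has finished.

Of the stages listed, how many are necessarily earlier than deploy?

Directly stated before deploy: archive, compile, and test.
That's archive, compile, and test — 3 in all.

3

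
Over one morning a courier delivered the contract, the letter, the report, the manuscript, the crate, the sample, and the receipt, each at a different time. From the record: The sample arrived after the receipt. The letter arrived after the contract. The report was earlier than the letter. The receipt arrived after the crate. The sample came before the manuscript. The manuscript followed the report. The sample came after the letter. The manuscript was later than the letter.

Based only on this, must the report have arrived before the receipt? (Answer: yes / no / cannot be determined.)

No chain of stated constraints runs from the report to the receipt, and none runs from the receipt to the report either.
So the relative order of the report and the receipt is not fixed by the given facts.

cannot be determined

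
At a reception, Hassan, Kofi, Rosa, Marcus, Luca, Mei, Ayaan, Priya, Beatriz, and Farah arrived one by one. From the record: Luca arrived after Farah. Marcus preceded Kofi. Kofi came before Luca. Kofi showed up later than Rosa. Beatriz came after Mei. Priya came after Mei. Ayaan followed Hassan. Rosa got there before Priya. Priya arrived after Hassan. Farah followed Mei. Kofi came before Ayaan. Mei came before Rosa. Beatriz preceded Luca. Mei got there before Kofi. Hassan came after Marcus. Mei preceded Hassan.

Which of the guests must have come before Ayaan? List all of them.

Directly stated before Ayaan: Hassan and Kofi.
Marcus reaches Ayaan via Marcus → Kofi → Ayaan.
Mei reaches Ayaan via Mei → Kofi → Ayaan.
Rosa reaches Ayaan via Rosa → Kofi → Ayaan.
No chain forces Luca (or any of the others) ahead of Ayaan.

Hassan, Kofi, Marcus, Mei, Rosa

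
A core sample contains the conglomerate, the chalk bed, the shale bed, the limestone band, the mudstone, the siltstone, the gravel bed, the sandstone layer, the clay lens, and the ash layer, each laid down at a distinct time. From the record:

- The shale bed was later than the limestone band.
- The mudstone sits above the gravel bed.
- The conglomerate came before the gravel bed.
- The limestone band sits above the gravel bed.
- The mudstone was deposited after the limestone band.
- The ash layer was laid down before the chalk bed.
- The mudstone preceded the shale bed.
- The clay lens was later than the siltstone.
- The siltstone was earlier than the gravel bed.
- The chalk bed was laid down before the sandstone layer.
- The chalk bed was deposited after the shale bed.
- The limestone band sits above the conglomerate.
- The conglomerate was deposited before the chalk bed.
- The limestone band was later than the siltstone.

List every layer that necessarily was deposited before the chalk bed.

the ash layer, the conglomerate, the gravel bed, the limestone band, the mudstone, the shale bed, the siltstone

Directly stated before the chalk bed: the ash layer, the conglomerate, and the shale bed.
The gravel bed reaches the chalk bed via the gravel bed → the mudstone → the shale bed → the chalk bed.
The limestone band reaches the chalk bed via the limestone band → the shale bed → the chalk bed.
The mudstone reaches the chalk bed via the mudstone → the shale bed → the chalk bed.
Likewise the siltstone reaches the chalk bed by chaining the stated constraints.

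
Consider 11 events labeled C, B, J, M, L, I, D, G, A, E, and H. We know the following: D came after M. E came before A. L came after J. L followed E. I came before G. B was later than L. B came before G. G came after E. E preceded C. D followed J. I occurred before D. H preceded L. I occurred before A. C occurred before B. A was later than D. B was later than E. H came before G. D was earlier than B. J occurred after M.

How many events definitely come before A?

Directly stated before A: D, E, and I.
J reaches A via J → D → A.
M reaches A via M → D → A.
That's D, E, I, J, and M — 5 in all.

5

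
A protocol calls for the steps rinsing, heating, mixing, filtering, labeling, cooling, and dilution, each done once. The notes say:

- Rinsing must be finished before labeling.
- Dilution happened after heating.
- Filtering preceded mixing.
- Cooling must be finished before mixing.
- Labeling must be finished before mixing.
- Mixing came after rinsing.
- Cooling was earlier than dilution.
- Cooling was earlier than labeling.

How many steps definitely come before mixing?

4

Directly stated before mixing: cooling, filtering, labeling, and rinsing.
No chain forces dilution (or any of the others) ahead of mixing.
That's cooling, filtering, labeling, and rinsing — 4 in all.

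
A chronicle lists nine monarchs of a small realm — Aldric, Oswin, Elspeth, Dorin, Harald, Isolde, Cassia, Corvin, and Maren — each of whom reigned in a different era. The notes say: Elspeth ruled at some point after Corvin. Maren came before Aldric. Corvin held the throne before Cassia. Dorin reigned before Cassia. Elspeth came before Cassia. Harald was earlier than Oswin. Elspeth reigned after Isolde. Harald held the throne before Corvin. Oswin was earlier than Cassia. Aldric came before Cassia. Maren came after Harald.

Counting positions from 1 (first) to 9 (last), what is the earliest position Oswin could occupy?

Harald must come before Oswin — 1 forced predecessor.
Nothing else is forced ahead of Oswin, so their earliest slot is position 1 + 1 = 2.

2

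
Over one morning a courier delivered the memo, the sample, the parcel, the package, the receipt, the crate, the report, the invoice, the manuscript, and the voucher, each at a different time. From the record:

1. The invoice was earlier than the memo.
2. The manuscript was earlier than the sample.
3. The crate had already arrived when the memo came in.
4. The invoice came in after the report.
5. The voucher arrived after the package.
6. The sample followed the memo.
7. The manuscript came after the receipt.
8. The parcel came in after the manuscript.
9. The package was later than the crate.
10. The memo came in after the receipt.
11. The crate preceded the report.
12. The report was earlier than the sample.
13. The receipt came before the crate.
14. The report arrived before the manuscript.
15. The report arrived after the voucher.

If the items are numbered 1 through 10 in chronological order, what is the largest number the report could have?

5

The report must come before the invoice, the manuscript, the memo, the parcel, and the sample — 5 items forced after it.
Everything else can be placed before the report in some valid order, so the report can sit as late as position 10 − 5 = 5.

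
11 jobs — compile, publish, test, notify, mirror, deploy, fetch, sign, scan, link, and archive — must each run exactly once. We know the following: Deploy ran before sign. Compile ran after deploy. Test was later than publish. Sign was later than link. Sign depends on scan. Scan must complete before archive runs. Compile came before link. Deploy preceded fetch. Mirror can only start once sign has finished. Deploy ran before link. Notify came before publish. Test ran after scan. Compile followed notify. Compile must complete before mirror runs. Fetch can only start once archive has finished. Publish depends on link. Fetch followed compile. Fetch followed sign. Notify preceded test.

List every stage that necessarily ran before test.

compile, deploy, link, notify, publish, scan

Directly stated before test: notify, publish, and scan.
Compile reaches test via compile → link → publish → test.
Deploy reaches test via deploy → link → publish → test.
Link reaches test via link → publish → test.
No chain forces mirror (or any of the others) ahead of test.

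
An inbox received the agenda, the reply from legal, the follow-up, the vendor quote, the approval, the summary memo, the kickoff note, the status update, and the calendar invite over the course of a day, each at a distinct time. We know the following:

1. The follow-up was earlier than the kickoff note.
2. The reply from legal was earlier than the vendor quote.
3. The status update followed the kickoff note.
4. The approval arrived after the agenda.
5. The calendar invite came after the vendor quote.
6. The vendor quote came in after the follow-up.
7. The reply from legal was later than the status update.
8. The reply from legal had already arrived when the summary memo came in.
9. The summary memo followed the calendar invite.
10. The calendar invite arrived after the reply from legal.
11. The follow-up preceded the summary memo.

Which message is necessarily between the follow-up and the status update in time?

Tracing the constraints gives the follow-up → the kickoff note → the status update, so the kickoff note sits after the follow-up and before the status update.
No other message is forced both after the follow-up and before the status update.

the kickoff note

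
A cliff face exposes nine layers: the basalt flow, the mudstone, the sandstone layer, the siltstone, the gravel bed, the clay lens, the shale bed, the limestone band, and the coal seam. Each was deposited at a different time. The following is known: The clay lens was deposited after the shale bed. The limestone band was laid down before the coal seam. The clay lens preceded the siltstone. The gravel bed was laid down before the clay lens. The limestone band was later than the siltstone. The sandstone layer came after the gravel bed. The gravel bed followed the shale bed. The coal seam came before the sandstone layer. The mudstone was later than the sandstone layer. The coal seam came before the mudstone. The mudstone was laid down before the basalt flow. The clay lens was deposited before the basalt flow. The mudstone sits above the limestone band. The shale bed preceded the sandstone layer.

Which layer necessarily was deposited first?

The shale bed has a chain of constraints placing it before every other layer, so the shale bed must be first.

the shale bed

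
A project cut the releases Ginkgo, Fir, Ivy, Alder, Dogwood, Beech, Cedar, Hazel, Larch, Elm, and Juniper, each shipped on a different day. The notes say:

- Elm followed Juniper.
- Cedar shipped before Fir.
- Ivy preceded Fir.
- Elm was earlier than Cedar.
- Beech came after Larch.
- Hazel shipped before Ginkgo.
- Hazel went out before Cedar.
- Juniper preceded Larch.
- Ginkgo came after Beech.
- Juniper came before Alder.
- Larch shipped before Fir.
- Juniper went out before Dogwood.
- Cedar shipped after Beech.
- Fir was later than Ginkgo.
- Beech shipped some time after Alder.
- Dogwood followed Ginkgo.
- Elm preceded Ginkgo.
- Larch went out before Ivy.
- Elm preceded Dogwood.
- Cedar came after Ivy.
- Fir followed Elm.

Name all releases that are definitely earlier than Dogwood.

Alder, Beech, Elm, Ginkgo, Hazel, Juniper, Larch

Directly stated before Dogwood: Elm, Ginkgo, and Juniper.
Alder reaches Dogwood via Alder → Beech → Ginkgo → Dogwood.
Beech reaches Dogwood via Beech → Ginkgo → Dogwood.
Hazel reaches Dogwood via Hazel → Ginkgo → Dogwood.
Likewise Larch reaches Dogwood by chaining the stated constraints.
No chain forces Ivy (or any of the others) ahead of Dogwood.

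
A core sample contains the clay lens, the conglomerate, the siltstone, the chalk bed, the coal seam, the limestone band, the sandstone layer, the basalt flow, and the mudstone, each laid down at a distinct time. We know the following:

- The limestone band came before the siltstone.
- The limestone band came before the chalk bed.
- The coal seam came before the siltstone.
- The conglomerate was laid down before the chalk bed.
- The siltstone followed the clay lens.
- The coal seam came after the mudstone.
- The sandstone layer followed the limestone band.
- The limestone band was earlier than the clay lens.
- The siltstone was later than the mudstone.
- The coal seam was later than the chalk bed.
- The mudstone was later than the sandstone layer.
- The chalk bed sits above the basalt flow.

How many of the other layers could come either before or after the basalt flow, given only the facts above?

5

Forced after the basalt flow: the chalk bed, the coal seam, and the siltstone.
That leaves the clay lens, the conglomerate, the limestone band, the mudstone, and the sandstone layer with no forced order relative to the basalt flow — 5.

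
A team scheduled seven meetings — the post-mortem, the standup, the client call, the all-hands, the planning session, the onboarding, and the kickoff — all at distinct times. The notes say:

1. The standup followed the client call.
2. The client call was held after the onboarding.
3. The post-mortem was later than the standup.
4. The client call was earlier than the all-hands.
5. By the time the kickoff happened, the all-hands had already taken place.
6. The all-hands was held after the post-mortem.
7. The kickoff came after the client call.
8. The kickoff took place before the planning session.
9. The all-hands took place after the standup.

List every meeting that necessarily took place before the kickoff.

Directly stated before the kickoff: the all-hands and the client call.
The onboarding reaches the kickoff via the onboarding → the client call → the kickoff.
The post-mortem reaches the kickoff via the post-mortem → the all-hands → the kickoff.
The standup reaches the kickoff via the standup → the all-hands → the kickoff.
No chain forces the planning session ahead of the kickoff.

the all-hands, the client call, the onboarding, the post-mortem, the standup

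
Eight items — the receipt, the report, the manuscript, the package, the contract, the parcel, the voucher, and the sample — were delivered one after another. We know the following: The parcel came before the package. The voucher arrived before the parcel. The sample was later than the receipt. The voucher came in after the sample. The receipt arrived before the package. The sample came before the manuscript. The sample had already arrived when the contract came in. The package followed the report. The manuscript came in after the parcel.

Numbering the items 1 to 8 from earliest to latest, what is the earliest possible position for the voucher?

The receipt and the sample must both come before the voucher — 2 forced predecessors.
Nothing else is forced ahead of the voucher, so its earliest slot is position 2 + 1 = 3.

3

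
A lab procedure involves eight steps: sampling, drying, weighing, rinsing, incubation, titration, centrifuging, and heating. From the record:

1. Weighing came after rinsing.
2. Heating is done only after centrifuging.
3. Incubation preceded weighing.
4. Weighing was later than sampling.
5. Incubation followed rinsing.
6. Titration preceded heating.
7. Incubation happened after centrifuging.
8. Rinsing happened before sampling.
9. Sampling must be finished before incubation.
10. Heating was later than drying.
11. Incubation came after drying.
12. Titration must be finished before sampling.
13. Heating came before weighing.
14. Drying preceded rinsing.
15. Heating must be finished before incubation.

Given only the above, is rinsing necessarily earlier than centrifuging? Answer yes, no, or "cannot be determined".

No chain of stated constraints runs from rinsing to centrifuging, and none runs from centrifuging to rinsing either.
So the relative order of rinsing and centrifuging is not fixed by the given facts.

cannot be determined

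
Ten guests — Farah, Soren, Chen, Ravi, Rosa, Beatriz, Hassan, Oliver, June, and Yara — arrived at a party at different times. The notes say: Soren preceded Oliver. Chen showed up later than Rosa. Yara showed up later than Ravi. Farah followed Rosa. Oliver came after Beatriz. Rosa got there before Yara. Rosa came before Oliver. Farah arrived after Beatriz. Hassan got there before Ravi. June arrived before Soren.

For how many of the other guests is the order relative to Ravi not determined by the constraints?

Forced before Ravi: Hassan; forced after Ravi: Yara.
That leaves Beatriz, Chen, Farah, June, Oliver, Rosa, and Soren with no forced order relative to Ravi — 7.

7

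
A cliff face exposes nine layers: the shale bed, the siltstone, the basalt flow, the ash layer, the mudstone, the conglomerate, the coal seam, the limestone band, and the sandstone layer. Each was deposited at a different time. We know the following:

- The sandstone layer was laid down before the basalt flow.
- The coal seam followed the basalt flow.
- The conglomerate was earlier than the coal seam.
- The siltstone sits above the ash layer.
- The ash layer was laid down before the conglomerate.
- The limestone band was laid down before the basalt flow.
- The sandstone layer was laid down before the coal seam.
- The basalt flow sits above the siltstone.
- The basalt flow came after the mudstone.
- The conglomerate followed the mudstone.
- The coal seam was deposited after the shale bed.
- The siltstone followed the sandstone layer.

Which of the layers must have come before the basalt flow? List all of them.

Directly stated before the basalt flow: the limestone band, the mudstone, the sandstone layer, and the siltstone.
The ash layer reaches the basalt flow via the ash layer → the siltstone → the basalt flow.

the ash layer, the limestone band, the mudstone, the sandstone layer, the siltstone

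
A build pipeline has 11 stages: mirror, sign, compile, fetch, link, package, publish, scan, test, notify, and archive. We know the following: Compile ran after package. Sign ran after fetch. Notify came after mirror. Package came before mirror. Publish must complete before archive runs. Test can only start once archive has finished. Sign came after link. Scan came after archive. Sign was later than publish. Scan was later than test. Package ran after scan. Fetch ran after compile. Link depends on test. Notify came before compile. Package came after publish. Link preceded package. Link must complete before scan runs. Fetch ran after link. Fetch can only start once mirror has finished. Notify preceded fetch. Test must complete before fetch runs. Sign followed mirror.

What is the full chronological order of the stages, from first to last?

publish, archive, test, link, scan, package, mirror, notify, compile, fetch, sign

The constraints fix every adjacent pair, so only one ordering works:
publish → archive → test → link → scan → package → mirror → notify → compile → fetch → sign.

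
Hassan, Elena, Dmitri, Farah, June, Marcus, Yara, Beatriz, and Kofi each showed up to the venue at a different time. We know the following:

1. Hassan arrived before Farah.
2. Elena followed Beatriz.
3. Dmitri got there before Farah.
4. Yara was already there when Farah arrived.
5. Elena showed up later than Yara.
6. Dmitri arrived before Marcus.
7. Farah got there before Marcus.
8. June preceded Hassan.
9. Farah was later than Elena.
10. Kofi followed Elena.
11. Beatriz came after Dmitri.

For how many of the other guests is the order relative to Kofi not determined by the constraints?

4

Forced before Kofi: Beatriz, Dmitri, Elena, and Yara.
That leaves Farah, Hassan, June, and Marcus with no forced order relative to Kofi — 4.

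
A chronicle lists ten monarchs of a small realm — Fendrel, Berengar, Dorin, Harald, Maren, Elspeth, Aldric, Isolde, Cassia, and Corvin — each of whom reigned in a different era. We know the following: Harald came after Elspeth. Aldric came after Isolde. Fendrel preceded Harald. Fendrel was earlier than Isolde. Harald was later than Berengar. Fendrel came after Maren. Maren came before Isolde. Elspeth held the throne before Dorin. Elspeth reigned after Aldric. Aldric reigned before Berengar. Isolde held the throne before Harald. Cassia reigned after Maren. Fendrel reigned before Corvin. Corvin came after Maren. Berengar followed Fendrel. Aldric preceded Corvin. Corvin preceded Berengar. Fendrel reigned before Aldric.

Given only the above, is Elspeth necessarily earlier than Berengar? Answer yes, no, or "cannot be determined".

No chain of stated constraints runs from Elspeth to Berengar, and none runs from Berengar to Elspeth either.
So the relative order of Elspeth and Berengar is not fixed by the given facts.

cannot be determined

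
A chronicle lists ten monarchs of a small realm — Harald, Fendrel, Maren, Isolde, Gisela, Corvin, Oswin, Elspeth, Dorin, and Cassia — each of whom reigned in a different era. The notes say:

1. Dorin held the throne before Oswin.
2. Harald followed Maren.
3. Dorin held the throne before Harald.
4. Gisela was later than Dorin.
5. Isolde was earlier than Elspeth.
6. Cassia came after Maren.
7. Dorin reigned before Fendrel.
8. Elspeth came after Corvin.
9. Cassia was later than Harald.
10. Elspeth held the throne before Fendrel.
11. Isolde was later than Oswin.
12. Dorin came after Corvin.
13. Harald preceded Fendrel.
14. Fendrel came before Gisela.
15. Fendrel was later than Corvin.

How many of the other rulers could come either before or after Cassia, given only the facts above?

Forced before Cassia: Corvin, Dorin, Harald, and Maren.
That leaves Elspeth, Fendrel, Gisela, Isolde, and Oswin with no forced order relative to Cassia — 5.

5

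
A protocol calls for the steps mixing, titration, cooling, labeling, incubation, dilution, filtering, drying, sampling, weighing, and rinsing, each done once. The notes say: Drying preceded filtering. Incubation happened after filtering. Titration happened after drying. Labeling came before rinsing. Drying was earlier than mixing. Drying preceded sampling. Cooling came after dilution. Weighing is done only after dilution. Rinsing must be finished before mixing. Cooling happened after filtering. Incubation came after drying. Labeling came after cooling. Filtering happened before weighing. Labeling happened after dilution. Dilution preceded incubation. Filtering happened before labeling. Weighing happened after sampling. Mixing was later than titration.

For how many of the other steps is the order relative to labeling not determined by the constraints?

Forced before labeling: cooling, dilution, drying, and filtering; forced after labeling: mixing and rinsing.
That leaves incubation, sampling, titration, and weighing with no forced order relative to labeling — 4.

4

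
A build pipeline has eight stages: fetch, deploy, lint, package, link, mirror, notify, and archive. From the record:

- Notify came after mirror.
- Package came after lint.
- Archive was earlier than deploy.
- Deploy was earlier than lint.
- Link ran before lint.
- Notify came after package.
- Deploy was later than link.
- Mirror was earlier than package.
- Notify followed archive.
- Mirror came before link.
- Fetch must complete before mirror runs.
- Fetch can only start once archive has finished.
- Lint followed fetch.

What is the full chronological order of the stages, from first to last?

The constraints fix every adjacent pair, so only one ordering works:
archive → fetch → mirror → link → deploy → lint → package → notify.

archive, fetch, mirror, link, deploy, lint, package, notify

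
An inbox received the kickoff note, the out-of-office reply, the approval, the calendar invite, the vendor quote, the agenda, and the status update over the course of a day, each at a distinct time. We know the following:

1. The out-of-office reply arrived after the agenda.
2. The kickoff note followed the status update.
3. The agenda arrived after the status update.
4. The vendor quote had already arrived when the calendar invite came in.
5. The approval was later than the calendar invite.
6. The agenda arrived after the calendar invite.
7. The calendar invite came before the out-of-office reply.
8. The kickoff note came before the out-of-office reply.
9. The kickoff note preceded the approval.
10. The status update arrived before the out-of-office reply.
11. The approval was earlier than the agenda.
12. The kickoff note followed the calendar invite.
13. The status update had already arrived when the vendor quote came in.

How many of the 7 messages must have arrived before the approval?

4

Directly stated before the approval: the calendar invite and the kickoff note.
The status update reaches the approval via the status update → the kickoff note → the approval.
The vendor quote reaches the approval via the vendor quote → the calendar invite → the approval.
No chain forces the out-of-office reply (or any of the others) ahead of the approval.
That's the calendar invite, the kickoff note, the status update, and the vendor quote — 4 in all.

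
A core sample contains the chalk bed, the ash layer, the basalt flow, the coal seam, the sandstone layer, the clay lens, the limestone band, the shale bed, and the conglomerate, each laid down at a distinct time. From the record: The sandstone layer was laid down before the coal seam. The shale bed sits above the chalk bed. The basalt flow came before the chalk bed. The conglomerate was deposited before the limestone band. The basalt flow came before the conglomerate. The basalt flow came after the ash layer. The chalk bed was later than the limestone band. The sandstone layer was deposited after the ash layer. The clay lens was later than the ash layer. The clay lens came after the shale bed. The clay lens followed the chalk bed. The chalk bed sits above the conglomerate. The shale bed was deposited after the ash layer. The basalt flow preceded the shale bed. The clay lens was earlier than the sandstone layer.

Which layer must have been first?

the ash layer

The ash layer has a chain of constraints placing it before every other layer, so the ash layer must be first.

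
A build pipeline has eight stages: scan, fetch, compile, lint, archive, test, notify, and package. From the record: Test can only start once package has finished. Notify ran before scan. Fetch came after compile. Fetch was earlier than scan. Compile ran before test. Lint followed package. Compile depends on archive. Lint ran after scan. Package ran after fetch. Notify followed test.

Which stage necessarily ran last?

lint

Every other stage has a chain of constraints placing it before lint, so lint is last.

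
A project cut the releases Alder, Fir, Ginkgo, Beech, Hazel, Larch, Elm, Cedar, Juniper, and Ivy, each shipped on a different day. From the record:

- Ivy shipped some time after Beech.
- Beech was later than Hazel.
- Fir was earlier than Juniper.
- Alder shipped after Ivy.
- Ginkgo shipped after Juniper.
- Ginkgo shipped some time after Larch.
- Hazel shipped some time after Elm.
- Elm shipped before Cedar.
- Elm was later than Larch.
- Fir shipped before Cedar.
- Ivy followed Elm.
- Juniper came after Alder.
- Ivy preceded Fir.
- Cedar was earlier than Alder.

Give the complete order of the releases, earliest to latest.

Larch, Elm, Hazel, Beech, Ivy, Fir, Cedar, Alder, Juniper, Ginkgo

The constraints fix every adjacent pair, so only one ordering works:
Larch → Elm → Hazel → Beech → Ivy → Fir → Cedar → Alder → Juniper → Ginkgo.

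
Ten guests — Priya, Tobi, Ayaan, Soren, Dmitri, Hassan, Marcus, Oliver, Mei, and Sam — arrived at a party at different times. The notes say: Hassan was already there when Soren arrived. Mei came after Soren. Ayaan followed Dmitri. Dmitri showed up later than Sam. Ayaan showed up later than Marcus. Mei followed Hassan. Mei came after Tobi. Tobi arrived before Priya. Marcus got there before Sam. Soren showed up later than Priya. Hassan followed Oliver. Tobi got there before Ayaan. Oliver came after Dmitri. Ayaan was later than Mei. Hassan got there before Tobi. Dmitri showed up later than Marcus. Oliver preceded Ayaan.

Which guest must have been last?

Every other guest has a chain of constraints placing them before Ayaan, so Ayaan is last.

Ayaan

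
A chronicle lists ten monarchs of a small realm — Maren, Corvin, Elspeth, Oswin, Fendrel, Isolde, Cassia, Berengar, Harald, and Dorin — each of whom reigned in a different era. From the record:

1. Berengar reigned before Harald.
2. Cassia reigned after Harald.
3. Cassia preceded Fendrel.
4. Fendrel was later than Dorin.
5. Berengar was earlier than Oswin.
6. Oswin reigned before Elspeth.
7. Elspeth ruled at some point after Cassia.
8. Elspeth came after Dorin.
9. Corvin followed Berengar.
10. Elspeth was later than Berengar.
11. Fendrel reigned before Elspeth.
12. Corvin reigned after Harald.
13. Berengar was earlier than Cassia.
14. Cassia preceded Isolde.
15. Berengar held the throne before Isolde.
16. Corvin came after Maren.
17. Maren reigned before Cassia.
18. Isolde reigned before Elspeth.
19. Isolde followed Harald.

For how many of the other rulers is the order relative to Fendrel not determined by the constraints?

3

Forced before Fendrel: Berengar, Cassia, Dorin, Harald, and Maren; forced after Fendrel: Elspeth.
That leaves Corvin, Isolde, and Oswin with no forced order relative to Fendrel — 3.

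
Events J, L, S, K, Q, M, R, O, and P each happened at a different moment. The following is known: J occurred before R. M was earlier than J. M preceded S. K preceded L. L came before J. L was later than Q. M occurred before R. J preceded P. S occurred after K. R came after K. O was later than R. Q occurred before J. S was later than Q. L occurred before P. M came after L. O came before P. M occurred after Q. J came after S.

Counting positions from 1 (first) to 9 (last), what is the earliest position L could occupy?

K and Q must both come before L — 2 forced predecessors.
Nothing else is forced ahead of L, so its earliest slot is position 2 + 1 = 3.

3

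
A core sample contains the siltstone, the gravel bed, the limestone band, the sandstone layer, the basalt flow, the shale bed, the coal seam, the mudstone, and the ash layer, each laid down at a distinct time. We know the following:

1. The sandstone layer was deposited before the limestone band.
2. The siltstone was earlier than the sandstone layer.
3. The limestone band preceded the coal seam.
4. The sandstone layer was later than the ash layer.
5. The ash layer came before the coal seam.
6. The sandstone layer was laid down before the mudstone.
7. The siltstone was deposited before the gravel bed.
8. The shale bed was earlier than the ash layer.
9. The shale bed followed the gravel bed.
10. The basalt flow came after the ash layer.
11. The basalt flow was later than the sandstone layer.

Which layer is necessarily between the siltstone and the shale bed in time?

the gravel bed

Tracing the constraints gives the siltstone → the gravel bed → the shale bed, so the gravel bed sits after the siltstone and before the shale bed.
No other layer is forced both after the siltstone and before the shale bed.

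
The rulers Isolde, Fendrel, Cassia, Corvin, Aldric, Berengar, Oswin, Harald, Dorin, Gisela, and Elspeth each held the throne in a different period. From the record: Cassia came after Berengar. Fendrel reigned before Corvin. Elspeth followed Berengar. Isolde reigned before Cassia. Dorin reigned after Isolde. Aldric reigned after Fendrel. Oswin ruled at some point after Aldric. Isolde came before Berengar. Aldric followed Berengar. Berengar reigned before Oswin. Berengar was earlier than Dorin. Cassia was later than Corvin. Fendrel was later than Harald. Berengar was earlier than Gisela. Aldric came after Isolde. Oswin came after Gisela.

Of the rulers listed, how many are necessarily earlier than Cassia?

5

Directly stated before Cassia: Berengar, Corvin, and Isolde.
Fendrel reaches Cassia via Fendrel → Corvin → Cassia.
Harald reaches Cassia via Harald → Fendrel → Corvin → Cassia.
No chain forces Aldric (or any of the others) ahead of Cassia.
That's Berengar, Corvin, Fendrel, Harald, and Isolde — 5 in all.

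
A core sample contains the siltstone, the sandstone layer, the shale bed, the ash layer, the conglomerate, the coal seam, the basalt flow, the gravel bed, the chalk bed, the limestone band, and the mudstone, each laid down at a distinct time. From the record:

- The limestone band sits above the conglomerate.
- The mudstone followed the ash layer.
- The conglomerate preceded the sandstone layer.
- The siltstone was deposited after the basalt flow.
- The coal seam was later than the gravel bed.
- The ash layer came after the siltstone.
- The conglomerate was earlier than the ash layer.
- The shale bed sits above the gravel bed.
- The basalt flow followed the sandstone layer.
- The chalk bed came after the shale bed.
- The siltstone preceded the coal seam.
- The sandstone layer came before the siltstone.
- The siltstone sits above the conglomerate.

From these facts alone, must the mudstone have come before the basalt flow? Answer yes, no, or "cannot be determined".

no

Tracing the constraints gives the basalt flow → the siltstone → the ash layer → the mudstone, so the basalt flow must come before the mudstone.
That means the mudstone cannot be before the basalt flow.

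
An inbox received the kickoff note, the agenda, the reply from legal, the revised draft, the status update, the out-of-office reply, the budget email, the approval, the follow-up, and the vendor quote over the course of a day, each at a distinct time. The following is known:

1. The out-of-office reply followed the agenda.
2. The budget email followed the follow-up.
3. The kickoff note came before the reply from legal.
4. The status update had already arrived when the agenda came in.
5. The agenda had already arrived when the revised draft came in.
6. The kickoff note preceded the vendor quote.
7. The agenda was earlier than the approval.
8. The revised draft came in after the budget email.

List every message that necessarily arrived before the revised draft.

Directly stated before the revised draft: the agenda and the budget email.
The follow-up reaches the revised draft via the follow-up → the budget email → the revised draft.
The status update reaches the revised draft via the status update → the agenda → the revised draft.
No chain forces the approval (or any of the others) ahead of the revised draft.

the agenda, the budget email, the follow-up, the status update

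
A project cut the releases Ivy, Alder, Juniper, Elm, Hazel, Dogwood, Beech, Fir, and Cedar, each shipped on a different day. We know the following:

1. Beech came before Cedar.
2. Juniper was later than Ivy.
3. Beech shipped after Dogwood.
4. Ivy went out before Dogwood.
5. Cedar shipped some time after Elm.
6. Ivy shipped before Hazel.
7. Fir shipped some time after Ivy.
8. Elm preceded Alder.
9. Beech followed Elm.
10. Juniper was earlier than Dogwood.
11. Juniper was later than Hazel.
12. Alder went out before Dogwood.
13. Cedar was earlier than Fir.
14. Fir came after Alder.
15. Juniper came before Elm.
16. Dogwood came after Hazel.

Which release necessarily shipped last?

Every other release has a chain of constraints placing it before Fir, so Fir is last.

Fir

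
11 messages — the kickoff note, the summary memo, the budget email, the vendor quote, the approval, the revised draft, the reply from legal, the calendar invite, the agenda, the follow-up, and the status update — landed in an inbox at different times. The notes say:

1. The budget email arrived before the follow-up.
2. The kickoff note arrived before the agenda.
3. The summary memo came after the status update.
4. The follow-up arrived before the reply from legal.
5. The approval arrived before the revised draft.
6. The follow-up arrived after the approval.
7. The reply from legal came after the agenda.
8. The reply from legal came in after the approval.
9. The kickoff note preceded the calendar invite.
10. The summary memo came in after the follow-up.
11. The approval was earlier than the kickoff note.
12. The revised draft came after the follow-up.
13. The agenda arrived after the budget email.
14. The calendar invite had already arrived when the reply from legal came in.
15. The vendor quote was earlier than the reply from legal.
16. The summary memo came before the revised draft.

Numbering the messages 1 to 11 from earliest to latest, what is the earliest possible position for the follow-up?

3

The approval and the budget email must both come before the follow-up — 2 forced predecessors.
Nothing else is forced ahead of the follow-up, so its earliest slot is position 2 + 1 = 3.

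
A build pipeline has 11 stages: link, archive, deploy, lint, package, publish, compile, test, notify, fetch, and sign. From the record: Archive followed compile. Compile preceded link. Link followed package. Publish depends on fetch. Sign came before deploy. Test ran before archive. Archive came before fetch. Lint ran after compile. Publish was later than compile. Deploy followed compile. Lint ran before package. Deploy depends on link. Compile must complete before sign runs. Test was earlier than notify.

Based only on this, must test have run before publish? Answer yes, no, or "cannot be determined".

yes

Chain the constraints: test → archive → fetch → publish. Each link is directly stated, so test comes before publish.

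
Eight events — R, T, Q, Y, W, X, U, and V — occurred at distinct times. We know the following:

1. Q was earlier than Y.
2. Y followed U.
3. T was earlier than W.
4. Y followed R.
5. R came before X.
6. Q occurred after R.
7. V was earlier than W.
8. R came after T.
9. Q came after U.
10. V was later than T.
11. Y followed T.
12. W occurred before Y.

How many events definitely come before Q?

Directly stated before Q: R and U.
T reaches Q via T → R → Q.
No chain forces Y (or any of the others) ahead of Q.
That's R, T, and U — 3 in all.

3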